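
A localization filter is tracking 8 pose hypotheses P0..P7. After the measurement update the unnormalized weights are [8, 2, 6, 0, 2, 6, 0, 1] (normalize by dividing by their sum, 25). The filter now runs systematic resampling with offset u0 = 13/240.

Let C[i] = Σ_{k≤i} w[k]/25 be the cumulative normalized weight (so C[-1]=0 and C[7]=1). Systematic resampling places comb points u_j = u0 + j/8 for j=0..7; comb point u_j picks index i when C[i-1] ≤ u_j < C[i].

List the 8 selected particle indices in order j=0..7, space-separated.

0 0 0 2 2 4 5 5

C = [8/25, 2/5, 16/25, 16/25, 18/25, 24/25, 24/25, 1]
j=0: u_0=13/240 ∈ [0, 8/25) → index 0
j=1: u_1=43/240 ∈ [0, 8/25) → index 0
j=2: u_2=73/240 ∈ [0, 8/25) → index 0
j=3: u_3=103/240 ∈ [2/5, 16/25) → index 2
j=4: u_4=133/240 ∈ [2/5, 16/25) → index 2
j=5: u_5=163/240 ∈ [16/25, 18/25) → index 4
j=6: u_6=193/240 ∈ [18/25, 24/25) → index 5
j=7: u_7=223/240 ∈ [18/25, 24/25) → index 5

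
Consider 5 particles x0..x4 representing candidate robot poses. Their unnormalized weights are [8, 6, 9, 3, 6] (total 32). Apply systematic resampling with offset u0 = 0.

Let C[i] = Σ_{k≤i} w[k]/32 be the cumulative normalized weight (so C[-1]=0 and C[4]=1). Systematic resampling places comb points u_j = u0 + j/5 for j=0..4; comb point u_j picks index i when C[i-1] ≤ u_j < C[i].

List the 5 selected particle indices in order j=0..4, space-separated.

0 0 1 2 3

C = [1/4, 7/16, 23/32, 13/16, 1]
j=0: u_0=0 ∈ [0, 1/4) → index 0
j=1: u_1=1/5 ∈ [0, 1/4) → index 0
j=2: u_2=2/5 ∈ [1/4, 7/16) → index 1
j=3: u_3=3/5 ∈ [7/16, 23/32) → index 2
j=4: u_4=4/5 ∈ [23/32, 13/16) → index 3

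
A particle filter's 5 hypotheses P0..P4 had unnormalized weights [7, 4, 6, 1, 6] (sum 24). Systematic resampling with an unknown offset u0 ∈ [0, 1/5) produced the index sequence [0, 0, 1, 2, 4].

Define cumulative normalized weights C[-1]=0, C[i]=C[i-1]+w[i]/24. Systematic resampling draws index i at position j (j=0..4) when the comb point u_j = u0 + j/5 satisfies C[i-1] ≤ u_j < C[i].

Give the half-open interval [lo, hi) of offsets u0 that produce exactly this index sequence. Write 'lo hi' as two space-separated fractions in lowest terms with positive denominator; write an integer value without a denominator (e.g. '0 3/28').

0 7/120

C = [7/24, 11/24, 17/24, 3/4, 1]
j=0 picked index 0: u0 ∈ [0, 7/24)
j=1 picked index 0: u0 ∈ [-1/5, 11/120)
j=2 picked index 1: u0 ∈ [-13/120, 7/120)
j=3 picked index 2: u0 ∈ [-17/120, 13/120)
j=4 picked index 4: u0 ∈ [-1/20, 1/5)
intersection: [0, 7/120)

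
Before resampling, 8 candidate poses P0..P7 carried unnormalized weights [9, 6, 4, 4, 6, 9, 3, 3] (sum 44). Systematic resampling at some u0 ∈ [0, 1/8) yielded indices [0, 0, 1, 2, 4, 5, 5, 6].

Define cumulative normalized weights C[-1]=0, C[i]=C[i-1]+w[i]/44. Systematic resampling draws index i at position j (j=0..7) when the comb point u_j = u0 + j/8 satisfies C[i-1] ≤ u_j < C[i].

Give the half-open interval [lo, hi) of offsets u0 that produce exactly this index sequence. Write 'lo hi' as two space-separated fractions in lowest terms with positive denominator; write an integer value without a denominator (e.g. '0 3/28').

C = [9/44, 15/44, 19/44, 23/44, 29/44, 19/22, 41/44, 1]
j=0 picked index 0: u0 ∈ [0, 9/44)
j=1 picked index 0: u0 ∈ [-1/8, 7/88)
j=2 picked index 1: u0 ∈ [-1/22, 1/11)
j=3 picked index 2: u0 ∈ [-3/88, 5/88)
j=4 picked index 4: u0 ∈ [1/44, 7/44)
j=5 picked index 5: u0 ∈ [3/88, 21/88)
j=6 picked index 5: u0 ∈ [-1/11, 5/44)
j=7 picked index 6: u0 ∈ [-1/88, 5/88)
intersection: [3/88, 5/88)

3/88 5/88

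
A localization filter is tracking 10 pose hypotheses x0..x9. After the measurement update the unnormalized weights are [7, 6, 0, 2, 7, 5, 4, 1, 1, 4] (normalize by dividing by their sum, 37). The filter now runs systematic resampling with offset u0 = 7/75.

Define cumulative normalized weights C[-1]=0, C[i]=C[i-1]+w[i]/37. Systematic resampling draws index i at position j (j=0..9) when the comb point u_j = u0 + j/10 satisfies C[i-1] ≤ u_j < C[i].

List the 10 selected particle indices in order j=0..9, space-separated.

C = [7/37, 13/37, 13/37, 15/37, 22/37, 27/37, 31/37, 32/37, 33/37, 1]
j=0: u_0=7/75 ∈ [0, 7/37) → index 0
j=1: u_1=29/150 ∈ [7/37, 13/37) → index 1
j=2: u_2=22/75 ∈ [7/37, 13/37) → index 1
j=3: u_3=59/150 ∈ [13/37, 15/37) → index 3
j=4: u_4=37/75 ∈ [15/37, 22/37) → index 4
j=5: u_5=89/150 ∈ [15/37, 22/37) → index 4
j=6: u_6=52/75 ∈ [22/37, 27/37) → index 5
j=7: u_7=119/150 ∈ [27/37, 31/37) → index 6
j=8: u_8=67/75 ∈ [33/37, 1) → index 9
j=9: u_9=149/150 ∈ [33/37, 1) → index 9

0 1 1 3 4 4 5 6 9 9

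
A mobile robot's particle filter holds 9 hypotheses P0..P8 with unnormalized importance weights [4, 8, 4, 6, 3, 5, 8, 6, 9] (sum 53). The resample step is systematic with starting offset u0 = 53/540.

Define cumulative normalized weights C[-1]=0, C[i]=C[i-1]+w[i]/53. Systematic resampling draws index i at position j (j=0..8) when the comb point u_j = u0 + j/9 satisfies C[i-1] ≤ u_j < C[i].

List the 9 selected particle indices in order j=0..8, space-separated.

1 1 3 4 5 6 7 8 8

C = [4/53, 12/53, 16/53, 22/53, 25/53, 30/53, 38/53, 44/53, 1]
j=0: u_0=53/540 ∈ [4/53, 12/53) → index 1
j=1: u_1=113/540 ∈ [4/53, 12/53) → index 1
j=2: u_2=173/540 ∈ [16/53, 22/53) → index 3
j=3: u_3=233/540 ∈ [22/53, 25/53) → index 4
j=4: u_4=293/540 ∈ [25/53, 30/53) → index 5
j=5: u_5=353/540 ∈ [30/53, 38/53) → index 6
j=6: u_6=413/540 ∈ [38/53, 44/53) → index 7
j=7: u_7=473/540 ∈ [44/53, 1) → index 8
j=8: u_8=533/540 ∈ [44/53, 1) → index 8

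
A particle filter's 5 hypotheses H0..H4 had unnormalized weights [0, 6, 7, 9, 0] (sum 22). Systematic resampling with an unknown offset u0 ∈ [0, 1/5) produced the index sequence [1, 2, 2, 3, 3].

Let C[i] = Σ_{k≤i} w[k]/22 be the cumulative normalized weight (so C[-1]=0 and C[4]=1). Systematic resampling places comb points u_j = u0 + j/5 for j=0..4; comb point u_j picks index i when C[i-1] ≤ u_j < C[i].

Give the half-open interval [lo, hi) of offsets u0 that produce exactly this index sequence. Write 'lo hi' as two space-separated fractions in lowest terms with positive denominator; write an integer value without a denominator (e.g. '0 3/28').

4/55 21/110

C = [0, 3/11, 13/22, 1, 1]
j=0 picked index 1: u0 ∈ [0, 3/11)
j=1 picked index 2: u0 ∈ [4/55, 43/110)
j=2 picked index 2: u0 ∈ [-7/55, 21/110)
j=3 picked index 3: u0 ∈ [-1/110, 2/5)
j=4 picked index 3: u0 ∈ [-23/110, 1/5)
intersection: [4/55, 21/110)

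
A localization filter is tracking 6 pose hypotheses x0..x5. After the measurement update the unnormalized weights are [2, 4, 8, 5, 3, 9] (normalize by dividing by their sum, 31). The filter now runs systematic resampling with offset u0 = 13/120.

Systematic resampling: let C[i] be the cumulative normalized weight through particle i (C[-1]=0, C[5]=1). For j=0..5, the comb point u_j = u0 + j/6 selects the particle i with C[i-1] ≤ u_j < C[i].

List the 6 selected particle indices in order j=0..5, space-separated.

C = [2/31, 6/31, 14/31, 19/31, 22/31, 1]
j=0: u_0=13/120 ∈ [2/31, 6/31) → index 1
j=1: u_1=11/40 ∈ [6/31, 14/31) → index 2
j=2: u_2=53/120 ∈ [6/31, 14/31) → index 2
j=3: u_3=73/120 ∈ [14/31, 19/31) → index 3
j=4: u_4=31/40 ∈ [22/31, 1) → index 5
j=5: u_5=113/120 ∈ [22/31, 1) → index 5

1 2 2 3 5 5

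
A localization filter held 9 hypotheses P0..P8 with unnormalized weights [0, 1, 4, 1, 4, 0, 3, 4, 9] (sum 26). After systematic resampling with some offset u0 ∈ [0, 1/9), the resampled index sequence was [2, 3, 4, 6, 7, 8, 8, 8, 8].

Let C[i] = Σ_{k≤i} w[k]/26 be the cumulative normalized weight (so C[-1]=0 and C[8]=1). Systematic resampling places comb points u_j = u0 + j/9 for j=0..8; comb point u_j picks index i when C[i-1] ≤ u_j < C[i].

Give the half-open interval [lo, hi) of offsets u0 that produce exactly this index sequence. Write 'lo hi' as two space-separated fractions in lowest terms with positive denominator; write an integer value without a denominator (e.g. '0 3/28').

C = [0, 1/26, 5/26, 3/13, 5/13, 5/13, 1/2, 17/26, 1]
j=0 picked index 2: u0 ∈ [1/26, 5/26)
j=1 picked index 3: u0 ∈ [19/234, 14/117)
j=2 picked index 4: u0 ∈ [1/117, 19/117)
j=3 picked index 6: u0 ∈ [2/39, 1/6)
j=4 picked index 7: u0 ∈ [1/18, 49/234)
j=5 picked index 8: u0 ∈ [23/234, 4/9)
j=6 picked index 8: u0 ∈ [-1/78, 1/3)
j=7 picked index 8: u0 ∈ [-29/234, 2/9)
j=8 picked index 8: u0 ∈ [-55/234, 1/9)
intersection: [23/234, 1/9)

23/234 1/9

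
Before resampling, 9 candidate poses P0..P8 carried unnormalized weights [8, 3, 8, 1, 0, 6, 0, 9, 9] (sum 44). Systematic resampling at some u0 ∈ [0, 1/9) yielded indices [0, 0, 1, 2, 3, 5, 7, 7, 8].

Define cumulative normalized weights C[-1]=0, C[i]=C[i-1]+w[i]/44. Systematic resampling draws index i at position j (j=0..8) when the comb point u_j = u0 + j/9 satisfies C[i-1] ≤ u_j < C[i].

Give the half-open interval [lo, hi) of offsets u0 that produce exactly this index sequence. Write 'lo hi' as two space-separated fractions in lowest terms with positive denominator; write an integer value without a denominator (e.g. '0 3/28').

0 1/99

C = [2/11, 1/4, 19/44, 5/11, 5/11, 13/22, 13/22, 35/44, 1]
j=0 picked index 0: u0 ∈ [0, 2/11)
j=1 picked index 0: u0 ∈ [-1/9, 7/99)
j=2 picked index 1: u0 ∈ [-4/99, 1/36)
j=3 picked index 2: u0 ∈ [-1/12, 13/132)
j=4 picked index 3: u0 ∈ [-5/396, 1/99)
j=5 picked index 5: u0 ∈ [-10/99, 7/198)
j=6 picked index 7: u0 ∈ [-5/66, 17/132)
j=7 picked index 7: u0 ∈ [-37/198, 7/396)
j=8 picked index 8: u0 ∈ [-37/396, 1/9)
intersection: [0, 1/99)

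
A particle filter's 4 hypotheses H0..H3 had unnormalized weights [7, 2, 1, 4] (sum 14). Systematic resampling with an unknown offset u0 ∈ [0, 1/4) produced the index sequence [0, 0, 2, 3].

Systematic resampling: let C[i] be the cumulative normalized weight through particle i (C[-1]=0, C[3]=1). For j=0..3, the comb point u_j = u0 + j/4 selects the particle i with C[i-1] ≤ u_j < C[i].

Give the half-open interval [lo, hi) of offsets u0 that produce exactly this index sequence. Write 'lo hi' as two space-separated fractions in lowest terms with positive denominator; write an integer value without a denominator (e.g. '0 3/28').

1/7 3/14

C = [1/2, 9/14, 5/7, 1]
j=0 picked index 0: u0 ∈ [0, 1/2)
j=1 picked index 0: u0 ∈ [-1/4, 1/4)
j=2 picked index 2: u0 ∈ [1/7, 3/14)
j=3 picked index 3: u0 ∈ [-1/28, 1/4)
intersection: [1/7, 3/14)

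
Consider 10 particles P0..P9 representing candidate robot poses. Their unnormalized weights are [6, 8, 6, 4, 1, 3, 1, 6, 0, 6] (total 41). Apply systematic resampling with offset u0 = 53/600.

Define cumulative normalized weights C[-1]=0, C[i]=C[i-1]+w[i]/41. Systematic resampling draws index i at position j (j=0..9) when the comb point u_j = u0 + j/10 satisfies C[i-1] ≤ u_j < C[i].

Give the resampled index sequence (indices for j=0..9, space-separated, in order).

C = [6/41, 14/41, 20/41, 24/41, 25/41, 28/41, 29/41, 35/41, 35/41, 1]
j=0: u_0=53/600 ∈ [0, 6/41) → index 0
j=1: u_1=113/600 ∈ [6/41, 14/41) → index 1
j=2: u_2=173/600 ∈ [6/41, 14/41) → index 1
j=3: u_3=233/600 ∈ [14/41, 20/41) → index 2
j=4: u_4=293/600 ∈ [20/41, 24/41) → index 3
j=5: u_5=353/600 ∈ [24/41, 25/41) → index 4
j=6: u_6=413/600 ∈ [28/41, 29/41) → index 6
j=7: u_7=473/600 ∈ [29/41, 35/41) → index 7
j=8: u_8=533/600 ∈ [35/41, 1) → index 9
j=9: u_9=593/600 ∈ [35/41, 1) → index 9

0 1 1 2 3 4 6 7 9 9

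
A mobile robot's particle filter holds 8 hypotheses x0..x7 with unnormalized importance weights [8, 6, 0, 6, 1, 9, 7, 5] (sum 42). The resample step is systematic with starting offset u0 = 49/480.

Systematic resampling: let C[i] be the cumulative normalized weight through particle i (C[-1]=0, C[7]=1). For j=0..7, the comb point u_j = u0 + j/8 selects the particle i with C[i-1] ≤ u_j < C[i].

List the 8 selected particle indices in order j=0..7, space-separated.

C = [4/21, 1/3, 1/3, 10/21, 1/2, 5/7, 37/42, 1]
j=0: u_0=49/480 ∈ [0, 4/21) → index 0
j=1: u_1=109/480 ∈ [4/21, 1/3) → index 1
j=2: u_2=169/480 ∈ [1/3, 10/21) → index 3
j=3: u_3=229/480 ∈ [10/21, 1/2) → index 4
j=4: u_4=289/480 ∈ [1/2, 5/7) → index 5
j=5: u_5=349/480 ∈ [5/7, 37/42) → index 6
j=6: u_6=409/480 ∈ [5/7, 37/42) → index 6
j=7: u_7=469/480 ∈ [37/42, 1) → index 7

0 1 3 4 5 6 6 7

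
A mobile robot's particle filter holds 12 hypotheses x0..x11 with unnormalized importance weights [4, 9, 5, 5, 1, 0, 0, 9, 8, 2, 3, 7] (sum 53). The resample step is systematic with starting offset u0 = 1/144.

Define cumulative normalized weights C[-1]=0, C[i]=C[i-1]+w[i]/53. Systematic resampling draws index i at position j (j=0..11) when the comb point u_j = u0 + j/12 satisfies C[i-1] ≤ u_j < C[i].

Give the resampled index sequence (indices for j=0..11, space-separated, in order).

0 1 1 2 3 3 7 7 8 8 10 11

C = [4/53, 13/53, 18/53, 23/53, 24/53, 24/53, 24/53, 33/53, 41/53, 43/53, 46/53, 1]
j=0: u_0=1/144 ∈ [0, 4/53) → index 0
j=1: u_1=13/144 ∈ [4/53, 13/53) → index 1
j=2: u_2=25/144 ∈ [4/53, 13/53) → index 1
j=3: u_3=37/144 ∈ [13/53, 18/53) → index 2
j=4: u_4=49/144 ∈ [18/53, 23/53) → index 3
j=5: u_5=61/144 ∈ [18/53, 23/53) → index 3
j=6: u_6=73/144 ∈ [24/53, 33/53) → index 7
j=7: u_7=85/144 ∈ [24/53, 33/53) → index 7
j=8: u_8=97/144 ∈ [33/53, 41/53) → index 8
j=9: u_9=109/144 ∈ [33/53, 41/53) → index 8
j=10: u_10=121/144 ∈ [43/53, 46/53) → index 10
j=11: u_11=133/144 ∈ [46/53, 1) → index 11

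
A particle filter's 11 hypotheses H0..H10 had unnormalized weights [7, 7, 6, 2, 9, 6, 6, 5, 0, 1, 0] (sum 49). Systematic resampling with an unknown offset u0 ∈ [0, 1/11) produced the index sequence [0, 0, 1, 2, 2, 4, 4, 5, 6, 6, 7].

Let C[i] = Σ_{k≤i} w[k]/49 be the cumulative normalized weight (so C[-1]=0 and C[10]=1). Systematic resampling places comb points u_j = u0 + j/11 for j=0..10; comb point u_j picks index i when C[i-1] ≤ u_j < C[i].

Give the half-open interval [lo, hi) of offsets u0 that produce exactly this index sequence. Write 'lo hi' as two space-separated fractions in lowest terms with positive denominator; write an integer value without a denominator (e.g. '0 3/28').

15/539 24/539

C = [1/7, 2/7, 20/49, 22/49, 31/49, 37/49, 43/49, 48/49, 48/49, 1, 1]
j=0 picked index 0: u0 ∈ [0, 1/7)
j=1 picked index 0: u0 ∈ [-1/11, 4/77)
j=2 picked index 1: u0 ∈ [-3/77, 8/77)
j=3 picked index 2: u0 ∈ [1/77, 73/539)
j=4 picked index 2: u0 ∈ [-6/77, 24/539)
j=5 picked index 4: u0 ∈ [-3/539, 96/539)
j=6 picked index 4: u0 ∈ [-52/539, 47/539)
j=7 picked index 5: u0 ∈ [-2/539, 64/539)
j=8 picked index 6: u0 ∈ [15/539, 81/539)
j=9 picked index 6: u0 ∈ [-34/539, 32/539)
j=10 picked index 7: u0 ∈ [-17/539, 38/539)
intersection: [15/539, 24/539)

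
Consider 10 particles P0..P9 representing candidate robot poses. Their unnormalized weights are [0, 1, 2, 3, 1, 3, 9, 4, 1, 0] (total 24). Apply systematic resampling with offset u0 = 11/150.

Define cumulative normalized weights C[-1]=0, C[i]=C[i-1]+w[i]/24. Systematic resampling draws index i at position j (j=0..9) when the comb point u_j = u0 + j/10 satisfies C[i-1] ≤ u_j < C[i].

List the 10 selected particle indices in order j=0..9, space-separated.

C = [0, 1/24, 1/8, 1/4, 7/24, 5/12, 19/24, 23/24, 1, 1]
j=0: u_0=11/150 ∈ [1/24, 1/8) → index 2
j=1: u_1=13/75 ∈ [1/8, 1/4) → index 3
j=2: u_2=41/150 ∈ [1/4, 7/24) → index 4
j=3: u_3=28/75 ∈ [7/24, 5/12) → index 5
j=4: u_4=71/150 ∈ [5/12, 19/24) → index 6
j=5: u_5=43/75 ∈ [5/12, 19/24) → index 6
j=6: u_6=101/150 ∈ [5/12, 19/24) → index 6
j=7: u_7=58/75 ∈ [5/12, 19/24) → index 6
j=8: u_8=131/150 ∈ [19/24, 23/24) → index 7
j=9: u_9=73/75 ∈ [23/24, 1) → index 8

2 3 4 5 6 6 6 6 7 8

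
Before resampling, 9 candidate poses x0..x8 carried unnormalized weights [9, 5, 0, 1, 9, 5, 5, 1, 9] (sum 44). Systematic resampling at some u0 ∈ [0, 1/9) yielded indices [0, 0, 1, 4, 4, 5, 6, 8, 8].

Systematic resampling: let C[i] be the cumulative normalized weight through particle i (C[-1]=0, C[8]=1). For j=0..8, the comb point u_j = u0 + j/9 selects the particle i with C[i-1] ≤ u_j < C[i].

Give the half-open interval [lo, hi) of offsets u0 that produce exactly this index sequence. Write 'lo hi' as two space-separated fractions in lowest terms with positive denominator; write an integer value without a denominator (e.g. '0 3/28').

C = [9/44, 7/22, 7/22, 15/44, 6/11, 29/44, 17/22, 35/44, 1]
j=0 picked index 0: u0 ∈ [0, 9/44)
j=1 picked index 0: u0 ∈ [-1/9, 37/396)
j=2 picked index 1: u0 ∈ [-7/396, 19/198)
j=3 picked index 4: u0 ∈ [1/132, 7/33)
j=4 picked index 4: u0 ∈ [-41/396, 10/99)
j=5 picked index 5: u0 ∈ [-1/99, 41/396)
j=6 picked index 6: u0 ∈ [-1/132, 7/66)
j=7 picked index 8: u0 ∈ [7/396, 2/9)
j=8 picked index 8: u0 ∈ [-37/396, 1/9)
intersection: [7/396, 37/396)

7/396 37/396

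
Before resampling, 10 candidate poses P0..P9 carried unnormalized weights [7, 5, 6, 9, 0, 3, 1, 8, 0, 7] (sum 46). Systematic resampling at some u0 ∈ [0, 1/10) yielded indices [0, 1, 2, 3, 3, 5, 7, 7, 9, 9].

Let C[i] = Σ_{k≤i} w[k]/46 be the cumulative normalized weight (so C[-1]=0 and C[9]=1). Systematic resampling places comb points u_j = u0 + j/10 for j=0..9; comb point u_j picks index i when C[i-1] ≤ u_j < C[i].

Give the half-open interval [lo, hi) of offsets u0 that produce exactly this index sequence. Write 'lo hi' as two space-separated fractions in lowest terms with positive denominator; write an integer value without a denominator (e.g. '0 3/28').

21/230 1/10

C = [7/46, 6/23, 9/23, 27/46, 27/46, 15/23, 31/46, 39/46, 39/46, 1]
j=0 picked index 0: u0 ∈ [0, 7/46)
j=1 picked index 1: u0 ∈ [6/115, 37/230)
j=2 picked index 2: u0 ∈ [7/115, 22/115)
j=3 picked index 3: u0 ∈ [21/230, 33/115)
j=4 picked index 3: u0 ∈ [-1/115, 43/230)
j=5 picked index 5: u0 ∈ [2/23, 7/46)
j=6 picked index 7: u0 ∈ [17/230, 57/230)
j=7 picked index 7: u0 ∈ [-3/115, 17/115)
j=8 picked index 9: u0 ∈ [11/230, 1/5)
j=9 picked index 9: u0 ∈ [-6/115, 1/10)
intersection: [21/230, 1/10)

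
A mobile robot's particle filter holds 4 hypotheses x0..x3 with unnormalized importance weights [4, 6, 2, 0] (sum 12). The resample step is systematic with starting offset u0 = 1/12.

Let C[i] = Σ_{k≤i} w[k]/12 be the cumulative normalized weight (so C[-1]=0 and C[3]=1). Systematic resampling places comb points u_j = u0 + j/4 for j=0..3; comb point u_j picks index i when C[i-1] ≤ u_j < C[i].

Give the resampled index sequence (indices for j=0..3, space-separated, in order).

C = [1/3, 5/6, 1, 1]
j=0: u_0=1/12 ∈ [0, 1/3) → index 0
j=1: u_1=1/3 ∈ [1/3, 5/6) → index 1
j=2: u_2=7/12 ∈ [1/3, 5/6) → index 1
j=3: u_3=5/6 ∈ [5/6, 1) → index 2

0 1 1 2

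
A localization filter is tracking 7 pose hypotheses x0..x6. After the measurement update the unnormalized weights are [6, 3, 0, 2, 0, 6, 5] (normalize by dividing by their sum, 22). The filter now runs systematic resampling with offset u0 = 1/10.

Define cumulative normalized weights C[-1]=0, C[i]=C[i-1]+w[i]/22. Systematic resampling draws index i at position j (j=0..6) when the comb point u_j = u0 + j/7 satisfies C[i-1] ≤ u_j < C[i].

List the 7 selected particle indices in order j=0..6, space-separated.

C = [3/11, 9/22, 9/22, 1/2, 1/2, 17/22, 1]
j=0: u_0=1/10 ∈ [0, 3/11) → index 0
j=1: u_1=17/70 ∈ [0, 3/11) → index 0
j=2: u_2=27/70 ∈ [3/11, 9/22) → index 1
j=3: u_3=37/70 ∈ [1/2, 17/22) → index 5
j=4: u_4=47/70 ∈ [1/2, 17/22) → index 5
j=5: u_5=57/70 ∈ [17/22, 1) → index 6
j=6: u_6=67/70 ∈ [17/22, 1) → index 6

0 0 1 5 5 6 6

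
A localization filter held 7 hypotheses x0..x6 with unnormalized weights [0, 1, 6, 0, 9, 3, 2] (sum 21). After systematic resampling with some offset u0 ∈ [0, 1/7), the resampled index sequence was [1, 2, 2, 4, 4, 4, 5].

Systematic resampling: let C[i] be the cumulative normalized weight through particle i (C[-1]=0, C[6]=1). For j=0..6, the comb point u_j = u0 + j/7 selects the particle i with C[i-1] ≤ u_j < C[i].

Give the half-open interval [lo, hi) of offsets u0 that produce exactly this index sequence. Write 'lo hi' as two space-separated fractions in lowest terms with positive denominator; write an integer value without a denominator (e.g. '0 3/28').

0 1/21

C = [0, 1/21, 1/3, 1/3, 16/21, 19/21, 1]
j=0 picked index 1: u0 ∈ [0, 1/21)
j=1 picked index 2: u0 ∈ [-2/21, 4/21)
j=2 picked index 2: u0 ∈ [-5/21, 1/21)
j=3 picked index 4: u0 ∈ [-2/21, 1/3)
j=4 picked index 4: u0 ∈ [-5/21, 4/21)
j=5 picked index 4: u0 ∈ [-8/21, 1/21)
j=6 picked index 5: u0 ∈ [-2/21, 1/21)
intersection: [0, 1/21)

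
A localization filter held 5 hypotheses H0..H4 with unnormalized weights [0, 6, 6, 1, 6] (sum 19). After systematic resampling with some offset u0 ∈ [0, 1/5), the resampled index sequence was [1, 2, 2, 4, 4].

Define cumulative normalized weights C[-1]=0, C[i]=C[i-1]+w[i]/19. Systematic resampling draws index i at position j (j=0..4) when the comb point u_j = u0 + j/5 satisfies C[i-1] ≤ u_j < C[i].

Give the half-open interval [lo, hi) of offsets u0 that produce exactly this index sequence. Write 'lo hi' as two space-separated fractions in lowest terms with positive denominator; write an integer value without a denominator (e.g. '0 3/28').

C = [0, 6/19, 12/19, 13/19, 1]
j=0 picked index 1: u0 ∈ [0, 6/19)
j=1 picked index 2: u0 ∈ [11/95, 41/95)
j=2 picked index 2: u0 ∈ [-8/95, 22/95)
j=3 picked index 4: u0 ∈ [8/95, 2/5)
j=4 picked index 4: u0 ∈ [-11/95, 1/5)
intersection: [11/95, 1/5)

11/95 1/5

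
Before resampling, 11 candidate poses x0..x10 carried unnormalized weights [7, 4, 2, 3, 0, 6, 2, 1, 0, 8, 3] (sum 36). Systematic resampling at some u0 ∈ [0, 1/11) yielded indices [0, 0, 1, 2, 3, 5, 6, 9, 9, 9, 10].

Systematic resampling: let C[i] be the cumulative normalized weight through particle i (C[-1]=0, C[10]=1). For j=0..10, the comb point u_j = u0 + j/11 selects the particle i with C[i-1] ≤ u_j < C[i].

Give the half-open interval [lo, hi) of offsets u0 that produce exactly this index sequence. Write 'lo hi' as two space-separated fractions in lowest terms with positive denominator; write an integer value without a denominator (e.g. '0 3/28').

13/198 8/99

C = [7/36, 11/36, 13/36, 4/9, 4/9, 11/18, 2/3, 25/36, 25/36, 11/12, 1]
j=0 picked index 0: u0 ∈ [0, 7/36)
j=1 picked index 0: u0 ∈ [-1/11, 41/396)
j=2 picked index 1: u0 ∈ [5/396, 49/396)
j=3 picked index 2: u0 ∈ [13/396, 35/396)
j=4 picked index 3: u0 ∈ [-1/396, 8/99)
j=5 picked index 5: u0 ∈ [-1/99, 31/198)
j=6 picked index 6: u0 ∈ [13/198, 4/33)
j=7 picked index 9: u0 ∈ [23/396, 37/132)
j=8 picked index 9: u0 ∈ [-13/396, 25/132)
j=9 picked index 9: u0 ∈ [-49/396, 13/132)
j=10 picked index 10: u0 ∈ [1/132, 1/11)
intersection: [13/198, 8/99)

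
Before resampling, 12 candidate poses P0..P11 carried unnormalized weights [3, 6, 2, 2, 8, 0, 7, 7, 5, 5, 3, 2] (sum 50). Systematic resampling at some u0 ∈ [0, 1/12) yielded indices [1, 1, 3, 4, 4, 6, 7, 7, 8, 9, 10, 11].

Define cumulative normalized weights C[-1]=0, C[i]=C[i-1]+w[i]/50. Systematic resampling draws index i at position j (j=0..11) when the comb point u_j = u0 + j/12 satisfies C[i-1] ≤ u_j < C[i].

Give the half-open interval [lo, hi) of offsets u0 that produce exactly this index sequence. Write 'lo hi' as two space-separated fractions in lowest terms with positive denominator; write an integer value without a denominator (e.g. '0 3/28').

1/15 1/12

C = [3/50, 9/50, 11/50, 13/50, 21/50, 21/50, 14/25, 7/10, 4/5, 9/10, 24/25, 1]
j=0 picked index 1: u0 ∈ [3/50, 9/50)
j=1 picked index 1: u0 ∈ [-7/300, 29/300)
j=2 picked index 3: u0 ∈ [4/75, 7/75)
j=3 picked index 4: u0 ∈ [1/100, 17/100)
j=4 picked index 4: u0 ∈ [-11/150, 13/150)
j=5 picked index 6: u0 ∈ [1/300, 43/300)
j=6 picked index 7: u0 ∈ [3/50, 1/5)
j=7 picked index 7: u0 ∈ [-7/300, 7/60)
j=8 picked index 8: u0 ∈ [1/30, 2/15)
j=9 picked index 9: u0 ∈ [1/20, 3/20)
j=10 picked index 10: u0 ∈ [1/15, 19/150)
j=11 picked index 11: u0 ∈ [13/300, 1/12)
intersection: [1/15, 1/12)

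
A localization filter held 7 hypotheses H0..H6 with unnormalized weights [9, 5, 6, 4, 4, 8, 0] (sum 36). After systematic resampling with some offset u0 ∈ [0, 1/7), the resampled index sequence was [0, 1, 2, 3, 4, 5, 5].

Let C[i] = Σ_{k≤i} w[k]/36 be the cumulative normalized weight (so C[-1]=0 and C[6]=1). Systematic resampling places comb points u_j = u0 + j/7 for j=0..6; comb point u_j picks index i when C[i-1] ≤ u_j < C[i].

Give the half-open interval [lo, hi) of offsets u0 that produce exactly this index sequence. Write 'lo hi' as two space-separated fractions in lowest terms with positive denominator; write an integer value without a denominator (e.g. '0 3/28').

8/63 1/7

C = [1/4, 7/18, 5/9, 2/3, 7/9, 1, 1]
j=0 picked index 0: u0 ∈ [0, 1/4)
j=1 picked index 1: u0 ∈ [3/28, 31/126)
j=2 picked index 2: u0 ∈ [13/126, 17/63)
j=3 picked index 3: u0 ∈ [8/63, 5/21)
j=4 picked index 4: u0 ∈ [2/21, 13/63)
j=5 picked index 5: u0 ∈ [4/63, 2/7)
j=6 picked index 5: u0 ∈ [-5/63, 1/7)
intersection: [8/63, 1/7)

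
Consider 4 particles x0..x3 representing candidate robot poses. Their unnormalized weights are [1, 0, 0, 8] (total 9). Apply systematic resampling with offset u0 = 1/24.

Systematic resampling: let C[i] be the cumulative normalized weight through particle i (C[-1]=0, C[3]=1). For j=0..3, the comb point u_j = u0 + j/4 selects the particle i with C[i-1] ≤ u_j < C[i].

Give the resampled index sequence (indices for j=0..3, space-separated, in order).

0 3 3 3

C = [1/9, 1/9, 1/9, 1]
j=0: u_0=1/24 ∈ [0, 1/9) → index 0
j=1: u_1=7/24 ∈ [1/9, 1) → index 3
j=2: u_2=13/24 ∈ [1/9, 1) → index 3
j=3: u_3=19/24 ∈ [1/9, 1) → index 3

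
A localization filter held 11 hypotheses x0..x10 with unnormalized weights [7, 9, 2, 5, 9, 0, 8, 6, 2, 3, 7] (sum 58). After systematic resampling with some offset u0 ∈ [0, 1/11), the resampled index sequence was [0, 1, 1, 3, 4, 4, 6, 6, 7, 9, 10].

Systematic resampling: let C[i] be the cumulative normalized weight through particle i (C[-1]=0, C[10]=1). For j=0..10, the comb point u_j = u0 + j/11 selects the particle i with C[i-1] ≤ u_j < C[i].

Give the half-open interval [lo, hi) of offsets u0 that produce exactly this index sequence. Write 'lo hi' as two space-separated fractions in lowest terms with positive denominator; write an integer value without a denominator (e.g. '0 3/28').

12/319 17/319

C = [7/58, 8/29, 9/29, 23/58, 16/29, 16/29, 20/29, 23/29, 24/29, 51/58, 1]
j=0 picked index 0: u0 ∈ [0, 7/58)
j=1 picked index 1: u0 ∈ [19/638, 59/319)
j=2 picked index 1: u0 ∈ [-39/638, 30/319)
j=3 picked index 3: u0 ∈ [12/319, 79/638)
j=4 picked index 4: u0 ∈ [21/638, 60/319)
j=5 picked index 4: u0 ∈ [-37/638, 31/319)
j=6 picked index 6: u0 ∈ [2/319, 46/319)
j=7 picked index 6: u0 ∈ [-27/319, 17/319)
j=8 picked index 7: u0 ∈ [-12/319, 21/319)
j=9 picked index 9: u0 ∈ [3/319, 39/638)
j=10 picked index 10: u0 ∈ [-19/638, 1/11)
intersection: [12/319, 17/319)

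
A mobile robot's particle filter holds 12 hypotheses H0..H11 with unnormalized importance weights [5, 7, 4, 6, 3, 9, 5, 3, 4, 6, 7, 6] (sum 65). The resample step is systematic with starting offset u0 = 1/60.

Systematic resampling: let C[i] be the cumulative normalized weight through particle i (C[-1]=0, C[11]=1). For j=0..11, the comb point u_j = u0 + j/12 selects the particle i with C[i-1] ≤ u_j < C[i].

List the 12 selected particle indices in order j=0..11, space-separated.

C = [1/13, 12/65, 16/65, 22/65, 5/13, 34/65, 3/5, 42/65, 46/65, 4/5, 59/65, 1]
j=0: u_0=1/60 ∈ [0, 1/13) → index 0
j=1: u_1=1/10 ∈ [1/13, 12/65) → index 1
j=2: u_2=11/60 ∈ [1/13, 12/65) → index 1
j=3: u_3=4/15 ∈ [16/65, 22/65) → index 3
j=4: u_4=7/20 ∈ [22/65, 5/13) → index 4
j=5: u_5=13/30 ∈ [5/13, 34/65) → index 5
j=6: u_6=31/60 ∈ [5/13, 34/65) → index 5
j=7: u_7=3/5 ∈ [3/5, 42/65) → index 7
j=8: u_8=41/60 ∈ [42/65, 46/65) → index 8
j=9: u_9=23/30 ∈ [46/65, 4/5) → index 9
j=10: u_10=17/20 ∈ [4/5, 59/65) → index 10
j=11: u_11=14/15 ∈ [59/65, 1) → index 11

0 1 1 3 4 5 5 7 8 9 10 11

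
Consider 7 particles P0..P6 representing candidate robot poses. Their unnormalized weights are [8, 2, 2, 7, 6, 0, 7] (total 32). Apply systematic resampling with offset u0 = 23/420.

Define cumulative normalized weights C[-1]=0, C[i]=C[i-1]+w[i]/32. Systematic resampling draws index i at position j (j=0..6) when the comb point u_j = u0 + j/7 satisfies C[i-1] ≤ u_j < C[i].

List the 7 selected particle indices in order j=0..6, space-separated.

C = [1/4, 5/16, 3/8, 19/32, 25/32, 25/32, 1]
j=0: u_0=23/420 ∈ [0, 1/4) → index 0
j=1: u_1=83/420 ∈ [0, 1/4) → index 0
j=2: u_2=143/420 ∈ [5/16, 3/8) → index 2
j=3: u_3=29/60 ∈ [3/8, 19/32) → index 3
j=4: u_4=263/420 ∈ [19/32, 25/32) → index 4
j=5: u_5=323/420 ∈ [19/32, 25/32) → index 4
j=6: u_6=383/420 ∈ [25/32, 1) → index 6

0 0 2 3 4 4 6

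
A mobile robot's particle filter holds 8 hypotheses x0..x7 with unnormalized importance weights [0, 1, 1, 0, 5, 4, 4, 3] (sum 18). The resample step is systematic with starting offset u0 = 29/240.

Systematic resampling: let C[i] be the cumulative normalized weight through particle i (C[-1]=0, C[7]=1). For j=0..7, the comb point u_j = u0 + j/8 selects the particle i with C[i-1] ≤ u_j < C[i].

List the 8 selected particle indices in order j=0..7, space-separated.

4 4 4 5 6 6 7 7

C = [0, 1/18, 1/9, 1/9, 7/18, 11/18, 5/6, 1]
j=0: u_0=29/240 ∈ [1/9, 7/18) → index 4
j=1: u_1=59/240 ∈ [1/9, 7/18) → index 4
j=2: u_2=89/240 ∈ [1/9, 7/18) → index 4
j=3: u_3=119/240 ∈ [7/18, 11/18) → index 5
j=4: u_4=149/240 ∈ [11/18, 5/6) → index 6
j=5: u_5=179/240 ∈ [11/18, 5/6) → index 6
j=6: u_6=209/240 ∈ [5/6, 1) → index 7
j=7: u_7=239/240 ∈ [5/6, 1) → index 7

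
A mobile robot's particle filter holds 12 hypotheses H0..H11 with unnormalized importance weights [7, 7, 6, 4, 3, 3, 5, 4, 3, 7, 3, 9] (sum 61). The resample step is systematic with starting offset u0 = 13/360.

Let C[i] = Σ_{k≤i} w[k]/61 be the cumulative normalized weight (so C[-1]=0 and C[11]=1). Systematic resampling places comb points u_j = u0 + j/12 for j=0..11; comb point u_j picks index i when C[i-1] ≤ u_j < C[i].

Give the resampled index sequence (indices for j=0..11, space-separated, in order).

C = [7/61, 14/61, 20/61, 24/61, 27/61, 30/61, 35/61, 39/61, 42/61, 49/61, 52/61, 1]
j=0: u_0=13/360 ∈ [0, 7/61) → index 0
j=1: u_1=43/360 ∈ [7/61, 14/61) → index 1
j=2: u_2=73/360 ∈ [7/61, 14/61) → index 1
j=3: u_3=103/360 ∈ [14/61, 20/61) → index 2
j=4: u_4=133/360 ∈ [20/61, 24/61) → index 3
j=5: u_5=163/360 ∈ [27/61, 30/61) → index 5
j=6: u_6=193/360 ∈ [30/61, 35/61) → index 6
j=7: u_7=223/360 ∈ [35/61, 39/61) → index 7
j=8: u_8=253/360 ∈ [42/61, 49/61) → index 9
j=9: u_9=283/360 ∈ [42/61, 49/61) → index 9
j=10: u_10=313/360 ∈ [52/61, 1) → index 11
j=11: u_11=343/360 ∈ [52/61, 1) → index 11

0 1 1 2 3 5 6 7 9 9 11 11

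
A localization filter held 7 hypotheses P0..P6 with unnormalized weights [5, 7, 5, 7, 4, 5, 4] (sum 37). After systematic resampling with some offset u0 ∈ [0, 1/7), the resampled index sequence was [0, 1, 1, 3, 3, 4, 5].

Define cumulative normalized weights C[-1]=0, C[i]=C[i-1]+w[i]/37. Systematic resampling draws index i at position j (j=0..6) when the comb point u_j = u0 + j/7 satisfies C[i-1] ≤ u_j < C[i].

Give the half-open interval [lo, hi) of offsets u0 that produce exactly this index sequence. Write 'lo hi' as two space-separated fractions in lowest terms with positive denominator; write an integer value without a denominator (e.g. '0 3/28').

C = [5/37, 12/37, 17/37, 24/37, 28/37, 33/37, 1]
j=0 picked index 0: u0 ∈ [0, 5/37)
j=1 picked index 1: u0 ∈ [-2/259, 47/259)
j=2 picked index 1: u0 ∈ [-39/259, 10/259)
j=3 picked index 3: u0 ∈ [8/259, 57/259)
j=4 picked index 3: u0 ∈ [-29/259, 20/259)
j=5 picked index 4: u0 ∈ [-17/259, 11/259)
j=6 picked index 5: u0 ∈ [-26/259, 9/259)
intersection: [8/259, 9/259)

8/259 9/259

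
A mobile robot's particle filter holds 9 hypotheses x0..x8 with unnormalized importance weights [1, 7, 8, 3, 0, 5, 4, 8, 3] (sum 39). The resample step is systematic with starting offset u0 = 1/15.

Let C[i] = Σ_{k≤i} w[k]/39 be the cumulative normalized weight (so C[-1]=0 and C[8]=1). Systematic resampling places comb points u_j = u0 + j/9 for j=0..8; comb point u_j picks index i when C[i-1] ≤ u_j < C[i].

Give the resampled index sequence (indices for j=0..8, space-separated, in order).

C = [1/39, 8/39, 16/39, 19/39, 19/39, 8/13, 28/39, 12/13, 1]
j=0: u_0=1/15 ∈ [1/39, 8/39) → index 1
j=1: u_1=8/45 ∈ [1/39, 8/39) → index 1
j=2: u_2=13/45 ∈ [8/39, 16/39) → index 2
j=3: u_3=2/5 ∈ [8/39, 16/39) → index 2
j=4: u_4=23/45 ∈ [19/39, 8/13) → index 5
j=5: u_5=28/45 ∈ [8/13, 28/39) → index 6
j=6: u_6=11/15 ∈ [28/39, 12/13) → index 7
j=7: u_7=38/45 ∈ [28/39, 12/13) → index 7
j=8: u_8=43/45 ∈ [12/13, 1) → index 8

1 1 2 2 5 6 7 7 8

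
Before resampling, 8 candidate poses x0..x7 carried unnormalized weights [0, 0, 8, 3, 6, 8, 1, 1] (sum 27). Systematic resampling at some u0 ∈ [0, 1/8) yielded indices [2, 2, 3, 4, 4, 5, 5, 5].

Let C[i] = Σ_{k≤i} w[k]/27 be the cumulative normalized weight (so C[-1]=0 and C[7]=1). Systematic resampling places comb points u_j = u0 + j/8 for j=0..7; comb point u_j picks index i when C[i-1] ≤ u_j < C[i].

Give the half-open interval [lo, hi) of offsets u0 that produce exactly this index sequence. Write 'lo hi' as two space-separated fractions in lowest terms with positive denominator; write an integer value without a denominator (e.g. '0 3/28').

C = [0, 0, 8/27, 11/27, 17/27, 25/27, 26/27, 1]
j=0 picked index 2: u0 ∈ [0, 8/27)
j=1 picked index 2: u0 ∈ [-1/8, 37/216)
j=2 picked index 3: u0 ∈ [5/108, 17/108)
j=3 picked index 4: u0 ∈ [7/216, 55/216)
j=4 picked index 4: u0 ∈ [-5/54, 7/54)
j=5 picked index 5: u0 ∈ [1/216, 65/216)
j=6 picked index 5: u0 ∈ [-13/108, 19/108)
j=7 picked index 5: u0 ∈ [-53/216, 11/216)
intersection: [5/108, 11/216)

5/108 11/216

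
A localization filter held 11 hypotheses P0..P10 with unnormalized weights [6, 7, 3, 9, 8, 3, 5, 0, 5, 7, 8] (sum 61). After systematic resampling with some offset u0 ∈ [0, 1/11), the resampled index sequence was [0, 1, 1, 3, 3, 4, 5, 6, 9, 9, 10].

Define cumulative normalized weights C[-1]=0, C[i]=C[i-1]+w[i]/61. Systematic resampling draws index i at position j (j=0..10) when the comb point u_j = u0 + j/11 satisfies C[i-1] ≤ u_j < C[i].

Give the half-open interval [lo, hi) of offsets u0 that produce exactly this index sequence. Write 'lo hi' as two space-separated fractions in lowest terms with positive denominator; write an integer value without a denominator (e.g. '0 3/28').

C = [6/61, 13/61, 16/61, 25/61, 33/61, 36/61, 41/61, 41/61, 46/61, 53/61, 1]
j=0 picked index 0: u0 ∈ [0, 6/61)
j=1 picked index 1: u0 ∈ [5/671, 82/671)
j=2 picked index 1: u0 ∈ [-56/671, 21/671)
j=3 picked index 3: u0 ∈ [-7/671, 92/671)
j=4 picked index 3: u0 ∈ [-68/671, 31/671)
j=5 picked index 4: u0 ∈ [-30/671, 58/671)
j=6 picked index 5: u0 ∈ [-3/671, 30/671)
j=7 picked index 6: u0 ∈ [-31/671, 24/671)
j=8 picked index 9: u0 ∈ [18/671, 95/671)
j=9 picked index 9: u0 ∈ [-43/671, 34/671)
j=10 picked index 10: u0 ∈ [-27/671, 1/11)
intersection: [18/671, 21/671)

18/671 21/671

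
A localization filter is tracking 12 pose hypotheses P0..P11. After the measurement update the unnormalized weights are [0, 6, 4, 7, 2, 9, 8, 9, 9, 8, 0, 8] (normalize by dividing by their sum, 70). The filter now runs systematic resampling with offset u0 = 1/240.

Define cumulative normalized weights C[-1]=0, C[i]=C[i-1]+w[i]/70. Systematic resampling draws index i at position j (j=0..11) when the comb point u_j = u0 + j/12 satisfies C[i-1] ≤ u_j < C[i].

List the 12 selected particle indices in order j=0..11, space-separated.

1 2 3 4 5 6 6 7 8 8 9 11

C = [0, 3/35, 1/7, 17/70, 19/70, 2/5, 18/35, 9/14, 27/35, 31/35, 31/35, 1]
j=0: u_0=1/240 ∈ [0, 3/35) → index 1
j=1: u_1=7/80 ∈ [3/35, 1/7) → index 2
j=2: u_2=41/240 ∈ [1/7, 17/70) → index 3
j=3: u_3=61/240 ∈ [17/70, 19/70) → index 4
j=4: u_4=27/80 ∈ [19/70, 2/5) → index 5
j=5: u_5=101/240 ∈ [2/5, 18/35) → index 6
j=6: u_6=121/240 ∈ [2/5, 18/35) → index 6
j=7: u_7=47/80 ∈ [18/35, 9/14) → index 7
j=8: u_8=161/240 ∈ [9/14, 27/35) → index 8
j=9: u_9=181/240 ∈ [9/14, 27/35) → index 8
j=10: u_10=67/80 ∈ [27/35, 31/35) → index 9
j=11: u_11=221/240 ∈ [31/35, 1) → index 11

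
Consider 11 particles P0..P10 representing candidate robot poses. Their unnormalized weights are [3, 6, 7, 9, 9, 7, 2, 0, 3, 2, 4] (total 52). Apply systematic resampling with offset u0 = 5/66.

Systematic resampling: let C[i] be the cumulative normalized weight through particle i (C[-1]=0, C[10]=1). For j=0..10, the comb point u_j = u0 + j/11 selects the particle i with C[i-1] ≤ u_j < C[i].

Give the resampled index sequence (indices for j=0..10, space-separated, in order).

C = [3/52, 9/52, 4/13, 25/52, 17/26, 41/52, 43/52, 43/52, 23/26, 12/13, 1]
j=0: u_0=5/66 ∈ [3/52, 9/52) → index 1
j=1: u_1=1/6 ∈ [3/52, 9/52) → index 1
j=2: u_2=17/66 ∈ [9/52, 4/13) → index 2
j=3: u_3=23/66 ∈ [4/13, 25/52) → index 3
j=4: u_4=29/66 ∈ [4/13, 25/52) → index 3
j=5: u_5=35/66 ∈ [25/52, 17/26) → index 4
j=6: u_6=41/66 ∈ [25/52, 17/26) → index 4
j=7: u_7=47/66 ∈ [17/26, 41/52) → index 5
j=8: u_8=53/66 ∈ [41/52, 43/52) → index 6
j=9: u_9=59/66 ∈ [23/26, 12/13) → index 9
j=10: u_10=65/66 ∈ [12/13, 1) → index 10

1 1 2 3 3 4 4 5 6 9 10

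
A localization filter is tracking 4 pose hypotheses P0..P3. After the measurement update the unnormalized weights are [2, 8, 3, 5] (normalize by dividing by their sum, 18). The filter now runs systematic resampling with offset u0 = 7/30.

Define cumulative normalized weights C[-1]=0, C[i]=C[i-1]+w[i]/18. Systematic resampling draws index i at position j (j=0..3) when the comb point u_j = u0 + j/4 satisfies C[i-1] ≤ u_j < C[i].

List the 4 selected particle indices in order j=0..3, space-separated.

C = [1/9, 5/9, 13/18, 1]
j=0: u_0=7/30 ∈ [1/9, 5/9) → index 1
j=1: u_1=29/60 ∈ [1/9, 5/9) → index 1
j=2: u_2=11/15 ∈ [13/18, 1) → index 3
j=3: u_3=59/60 ∈ [13/18, 1) → index 3

1 1 3 3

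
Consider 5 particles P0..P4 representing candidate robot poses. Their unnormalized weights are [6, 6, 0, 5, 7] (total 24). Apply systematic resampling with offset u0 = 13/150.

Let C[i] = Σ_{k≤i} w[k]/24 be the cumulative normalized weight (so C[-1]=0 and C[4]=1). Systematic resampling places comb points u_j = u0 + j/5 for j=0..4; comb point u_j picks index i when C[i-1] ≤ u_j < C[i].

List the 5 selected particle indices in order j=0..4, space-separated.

C = [1/4, 1/2, 1/2, 17/24, 1]
j=0: u_0=13/150 ∈ [0, 1/4) → index 0
j=1: u_1=43/150 ∈ [1/4, 1/2) → index 1
j=2: u_2=73/150 ∈ [1/4, 1/2) → index 1
j=3: u_3=103/150 ∈ [1/2, 17/24) → index 3
j=4: u_4=133/150 ∈ [17/24, 1) → index 4

0 1 1 3 4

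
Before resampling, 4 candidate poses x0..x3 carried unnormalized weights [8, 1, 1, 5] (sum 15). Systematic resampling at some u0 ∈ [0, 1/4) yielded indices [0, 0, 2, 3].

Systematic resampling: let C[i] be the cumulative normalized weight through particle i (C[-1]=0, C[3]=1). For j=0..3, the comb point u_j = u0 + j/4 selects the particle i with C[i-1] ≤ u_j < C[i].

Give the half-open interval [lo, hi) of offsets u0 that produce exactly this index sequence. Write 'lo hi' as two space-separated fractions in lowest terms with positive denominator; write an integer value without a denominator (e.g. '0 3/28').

1/10 1/6

C = [8/15, 3/5, 2/3, 1]
j=0 picked index 0: u0 ∈ [0, 8/15)
j=1 picked index 0: u0 ∈ [-1/4, 17/60)
j=2 picked index 2: u0 ∈ [1/10, 1/6)
j=3 picked index 3: u0 ∈ [-1/12, 1/4)
intersection: [1/10, 1/6)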